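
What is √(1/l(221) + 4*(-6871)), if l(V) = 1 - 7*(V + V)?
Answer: I*√262929784209/3093 ≈ 165.78*I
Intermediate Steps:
l(V) = 1 - 14*V
√(1/l(221) + 4*(-6871)) = √(1/(1 - 14*221) + 4*(-6871)) = √(1/(1 - 3094) - 27484) = √(1/(-3093) - 27484) = √(-1/3093 - 27484) = √(-85008013/3093) = I*√262929784209/3093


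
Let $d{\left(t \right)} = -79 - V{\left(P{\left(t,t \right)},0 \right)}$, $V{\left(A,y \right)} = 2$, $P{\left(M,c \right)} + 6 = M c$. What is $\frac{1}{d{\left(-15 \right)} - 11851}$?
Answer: $- \frac{1}{11932} \approx -8.3808 \cdot 10^{-5}$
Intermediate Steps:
$P{\left(M,c \right)} = -6 + M c$
$d{\left(t \right)} = -81$ ($d{\left(t \right)} = -79 - 2 = -81$)
$\frac{1}{d{\left(-15 \right)} - 11851} = \frac{1}{-81 - 11851} = \frac{1}{-11932} = - \frac{1}{11932}$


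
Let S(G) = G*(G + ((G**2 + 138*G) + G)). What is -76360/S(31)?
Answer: -76360/164331 ≈ -0.46467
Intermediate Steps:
S(G) = G*(G**2 + 140*G) (S(G) = G*(G + (G**2 + 139*G)) = G*(G**2 + 140*G))
-76360/S(31) = -76360*1/(961*(140 + 31)) = -76360/(961*171) = -76360/164331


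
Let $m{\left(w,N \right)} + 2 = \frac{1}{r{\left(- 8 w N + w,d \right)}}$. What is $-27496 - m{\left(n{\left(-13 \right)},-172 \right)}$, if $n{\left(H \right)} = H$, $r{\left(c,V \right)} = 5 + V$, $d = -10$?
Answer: $- \frac{137469}{5} \approx -27494.0$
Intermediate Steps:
$m{\left(w,N \right)} = - \frac{11}{5}$ ($m{\left(w,N \right)} = -2 + \frac{1}{5 - 10} = -2 + \frac{1}{-5} = -2 - \frac{1}{5} = - \frac{11}{5}$)
$-27496 - m{\left(n{\left(-13 \right)},-172 \right)} = -27496 - - \frac{11}{5} = -27496 + \frac{11}{5} = - \frac{137469}{5}$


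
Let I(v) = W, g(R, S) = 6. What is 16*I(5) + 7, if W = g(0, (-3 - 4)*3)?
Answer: 103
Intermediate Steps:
W = 6
I(v) = 6
16*I(5) + 7 = 16*6 + 7 = 96 + 7 = 103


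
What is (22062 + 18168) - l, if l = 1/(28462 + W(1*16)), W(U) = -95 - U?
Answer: 1140560729/28351 ≈ 40230.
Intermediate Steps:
l = 1/28351 (l = 1/(28462 + (-95 - 16)) = 1/(28462 - 111) = 1/28351 ≈ 3.5272e-5)
(22062 + 18168) - l = (22062 + 18168) - 1*1/28351 = 40230 - 1/28351 = 1140560729/28351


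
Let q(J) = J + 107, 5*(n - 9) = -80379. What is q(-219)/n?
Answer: 280/40167 ≈ 0.0069709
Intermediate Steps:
n = -80334/5 (n = 9 + (⅕)*(-80379) = 9 - 80379/5 = -80334/5 ≈ -16067.)
q(J) = 107 + J
q(-219)/n = (107 - 219)/(-80334/5) = -112*(-5/80334) = 280/40167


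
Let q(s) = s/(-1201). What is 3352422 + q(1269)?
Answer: 4026257553/1201 ≈ 3.3524e+6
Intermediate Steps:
q(s) = -s/1201 (q(s) = s*(-1/1201) = -s/1201)
3352422 + q(1269) = 3352422 - 1/1201*1269 = 3352422 - 1269/1201 = 4026257553/1201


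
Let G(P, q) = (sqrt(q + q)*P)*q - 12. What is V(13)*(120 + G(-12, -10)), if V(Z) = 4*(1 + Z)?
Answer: 6048 + 13440*I*sqrt(5) ≈ 6048.0 + 30053.0*I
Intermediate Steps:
G(P, q) = -12 + P*sqrt(2)*q**(3/2) (G(P, q) = (sqrt(2*q)*P)*q - 12 = ((sqrt(2)*sqrt(q))*P)*q - 12 = (P*sqrt(2)*sqrt(q))*q - 12 = P*sqrt(2)*q**(3/2) - 12 = -12 + P*sqrt(2)*q**(3/2))
V(Z) = 4 + 4*Z
V(13)*(120 + G(-12, -10)) = (4 + 4*13)*(120 + (-12 - 12*sqrt(2)*(-10)**(3/2))) = (4 + 52)*(120 + (-12 - 12*sqrt(2)*(-10*I*sqrt(10)))) = 56*(120 + (-12 + 240*I*sqrt(5))) = 56*(108 + 240*I*sqrt(5)) = 6048 + 13440*I*sqrt(5)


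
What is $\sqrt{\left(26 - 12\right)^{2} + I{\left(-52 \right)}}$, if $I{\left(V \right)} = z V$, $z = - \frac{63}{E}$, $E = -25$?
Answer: $\frac{2 \sqrt{406}}{5} \approx 8.0598$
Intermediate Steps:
$z = \frac{63}{25}$ ($z = - \frac{63}{-25} = \left(-63\right) \left(- \frac{1}{25}\right) = \frac{63}{25} \approx 2.52$)
$I{\left(V \right)} = \frac{63 V}{25}$
$\sqrt{\left(26 - 12\right)^{2} + I{\left(-52 \right)}} = \sqrt{\left(26 - 12\right)^{2} + \frac{63}{25} \left(-52\right)} = \sqrt{14^{2} - \frac{3276}{25}} = \sqrt{196 - \frac{3276}{25}} = \sqrt{\frac{1624}{25}} = \frac{2 \sqrt{406}}{5}$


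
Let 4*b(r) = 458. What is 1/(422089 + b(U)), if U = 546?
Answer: 2/844407 ≈ 2.3685e-6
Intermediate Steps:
b(r) = 229/2 (b(r) = (¼)*458 = 229/2)
1/(422089 + b(U)) = 1/(422089 + 229/2) = 1/(844407/2) = 2/844407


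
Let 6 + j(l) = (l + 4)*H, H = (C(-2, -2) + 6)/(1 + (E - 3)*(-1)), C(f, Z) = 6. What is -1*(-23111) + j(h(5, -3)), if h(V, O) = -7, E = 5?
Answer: 23141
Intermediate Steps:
H = -12 (H = (6 + 6)/(1 + (5 - 3)*(-1)) = 12/(1 + 2*(-1)) = 12/(1 - 2) = 12/(-1) = 12*(-1) = -12)
j(l) = -54 - 12*l (j(l) = -6 + (l + 4)*(-12) = -6 + (4 + l)*(-12) = -6 + (-48 - 12*l) = -54 - 12*l)
-1*(-23111) + j(h(5, -3)) = -1*(-23111) + (-54 - 12*(-7)) = 23111 + (-54 + 84) = 23111 + 30 = 23141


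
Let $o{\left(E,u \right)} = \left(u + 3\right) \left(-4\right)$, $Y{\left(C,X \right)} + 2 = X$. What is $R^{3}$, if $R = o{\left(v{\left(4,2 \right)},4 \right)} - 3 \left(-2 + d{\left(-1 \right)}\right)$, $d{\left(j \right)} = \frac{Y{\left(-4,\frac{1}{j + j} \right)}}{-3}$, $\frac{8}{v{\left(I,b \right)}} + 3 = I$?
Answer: $- \frac{117649}{8} \approx -14706.0$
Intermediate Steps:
$v{\left(I,b \right)} = \frac{8}{-3 + I}$
$Y{\left(C,X \right)} = -2 + X$
$o{\left(E,u \right)} = -12 - 4 u$ ($o{\left(E,u \right)} = \left(3 + u\right) \left(-4\right) = -12 - 4 u$)
$d{\left(j \right)} = \frac{2}{3} - \frac{1}{6 j}$ ($d{\left(j \right)} = \frac{-2 + \frac{1}{j + j}}{-3} = \left(-2 + \frac{1}{2 j}\right) \left(- \frac{1}{3}\right) = \frac{2}{3} - \frac{1}{6 j}$)
$R = - \frac{49}{2}$ ($R = \left(-12 - 16\right) - 3 \left(-2 + \frac{-1 + 4 \left(-1\right)}{6 \left(-1\right)}\right) = \left(-12 - 16\right) - 3 \left(-2 + \frac{1}{6} \left(-1\right) \left(-1 - 4\right)\right) = -28 - 3 \left(-2 + \frac{1}{6} \left(-1\right) \left(-5\right)\right) = -28 - 3 \left(-2 + \frac{5}{6}\right) = -28 - 3 \left(- \frac{7}{6}\right) = -28 - - \frac{7}{2} = -28 + \frac{7}{2} = - \frac{49}{2} \approx -24.5$)
$R^{3} = \left(- \frac{49}{2}\right)^{3} = - \frac{117649}{8}$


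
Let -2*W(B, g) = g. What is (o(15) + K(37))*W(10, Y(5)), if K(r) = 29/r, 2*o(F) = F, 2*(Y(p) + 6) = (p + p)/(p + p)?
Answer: 6743/296 ≈ 22.780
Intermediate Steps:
Y(p) = -11/2 (Y(p) = -6 + ((p + p)/(p + p))/2 = -6 + ((2*p)/((2*p)))/2 = -6 + ((2*p)*(1/(2*p)))/2 = -6 + (½)*1 = -6 + ½ = -11/2)
o(F) = F/2
W(B, g) = -g/2
(o(15) + K(37))*W(10, Y(5)) = ((½)*15 + 29/37)*(-½*(-11/2)) = (15/2 + 29*(1/37))*(11/4) = (15/2 + 29/37)*(11/4) = (613/74)*(11/4) = 6743/296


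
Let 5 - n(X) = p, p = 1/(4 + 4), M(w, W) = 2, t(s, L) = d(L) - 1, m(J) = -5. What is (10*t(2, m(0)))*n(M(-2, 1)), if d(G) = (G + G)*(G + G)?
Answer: 19305/4 ≈ 4826.3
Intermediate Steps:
d(G) = 4*G² (d(G) = (2*G)*(2*G) = 4*G²)
t(s, L) = -1 + 4*L² (t(s, L) = 4*L² - 1 = -1 + 4*L²)
p = ⅛ (p = 1/8 = ⅛ ≈ 0.12500)
n(X) = 39/8 (n(X) = 5 - 1*⅛ = 5 - ⅛ = 39/8)
(10*t(2, m(0)))*n(M(-2, 1)) = (10*(-1 + 4*(-5)²))*(39/8) = (10*(-1 + 4*25))*(39/8) = (10*(-1 + 100))*(39/8) = (10*99)*(39/8) = 990*(39/8) = 19305/4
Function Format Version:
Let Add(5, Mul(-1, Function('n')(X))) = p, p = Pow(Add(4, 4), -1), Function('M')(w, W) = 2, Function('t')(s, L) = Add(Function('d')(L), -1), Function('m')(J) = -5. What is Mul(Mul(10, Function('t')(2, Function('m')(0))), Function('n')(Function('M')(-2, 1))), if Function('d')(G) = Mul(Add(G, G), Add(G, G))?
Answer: Rational(19305, 4) ≈ 4826.3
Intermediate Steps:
Function('d')(G) = Mul(4, Pow(G, 2)) (Function('d')(G) = Mul(Mul(2, G), Mul(2, G)) = Mul(4, Pow(G, 2)))
Function('t')(s, L) = Add(-1, Mul(4, Pow(L, 2))) (Function('t')(s, L) = Add(Mul(4, Pow(L, 2)), -1) = Add(-1, Mul(4, Pow(L, 2))))
p = Rational(1, 8) (p = Pow(8, -1) = Rational(1, 8) ≈ 0.12500)
Function('n')(X) = Rational(39, 8) (Function('n')(X) = Add(5, Mul(-1, Rational(1, 8))) = Add(5, Rational(-1, 8)) = Rational(39, 8))
Mul(Mul(10, Function('t')(2, Function('m')(0))), Function('n')(Function('M')(-2, 1))) = Mul(Mul(10, Add(-1, Mul(4, Pow(-5, 2)))), Rational(39, 8)) = Mul(Mul(10, Add(-1, Mul(4, 25))), Rational(39, 8)) = Mul(Mul(10, Add(-1, 100)), Rational(39, 8)) = Mul(Mul(10, 99), Rational(39, 8)) = Mul(990, Rational(39, 8)) = Rational(19305, 4)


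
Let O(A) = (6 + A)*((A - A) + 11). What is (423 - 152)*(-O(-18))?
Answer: 35772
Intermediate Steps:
O(A) = 66 + 11*A (O(A) = (6 + A)*(0 + 11) = (6 + A)*11 = 66 + 11*A)
(423 - 152)*(-O(-18)) = (423 - 152)*(-(66 + 11*(-18))) = 271*(-(66 - 198)) = 271*(-1*(-132)) = 271*132 = 35772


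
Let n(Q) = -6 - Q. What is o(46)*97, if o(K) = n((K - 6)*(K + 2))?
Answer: -186822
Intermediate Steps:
o(K) = -6 - (-6 + K)*(2 + K) (o(K) = -6 - (K - 6)*(K + 2) = -6 - (-6 + K)*(2 + K))
o(46)*97 = (6 - 1*46² + 4*46)*97 = (6 - 1*2116 + 184)*97 = (6 - 2116 + 184)*97 = -1926*97 = -186822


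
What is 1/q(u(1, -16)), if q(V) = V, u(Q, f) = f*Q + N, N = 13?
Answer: -⅓ ≈ -0.33333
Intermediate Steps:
u(Q, f) = 13 + Q*f (u(Q, f) = f*Q + 13 = Q*f + 13 = 13 + Q*f)
1/q(u(1, -16)) = 1/(13 + 1*(-16)) = 1/(13 - 16) = 1/(-3) = -⅓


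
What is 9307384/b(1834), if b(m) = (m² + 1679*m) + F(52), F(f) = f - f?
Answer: 4653692/3221421 ≈ 1.4446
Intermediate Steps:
F(f) = 0
b(m) = m² + 1679*m (b(m) = (m² + 1679*m) + 0 = m² + 1679*m)
9307384/b(1834) = 9307384/((1834*(1679 + 1834))) = 9307384/((1834*3513)) = 9307384/6442842 = 9307384*(1/6442842) = 4653692/3221421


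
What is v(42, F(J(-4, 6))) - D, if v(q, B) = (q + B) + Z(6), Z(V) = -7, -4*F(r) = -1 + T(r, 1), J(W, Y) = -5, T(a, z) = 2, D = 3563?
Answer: -14113/4 ≈ -3528.3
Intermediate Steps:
F(r) = -1/4 (F(r) = -(-1 + 2)/4 = -1/4*1 = -1/4)
v(q, B) = -7 + B + q (v(q, B) = (q + B) - 7 = (B + q) - 7 = -7 + B + q)
v(42, F(J(-4, 6))) - D = (-7 - 1/4 + 42) - 1*3563 = 139/4 - 3563 = -14113/4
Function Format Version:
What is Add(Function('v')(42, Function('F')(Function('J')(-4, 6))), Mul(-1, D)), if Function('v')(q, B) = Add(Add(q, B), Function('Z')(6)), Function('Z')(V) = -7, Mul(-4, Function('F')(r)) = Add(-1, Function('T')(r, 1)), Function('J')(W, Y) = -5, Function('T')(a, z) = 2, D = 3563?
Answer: Rational(-14113, 4) ≈ -3528.3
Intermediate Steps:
Function('F')(r) = Rational(-1, 4) (Function('F')(r) = Mul(Rational(-1, 4), Add(-1, 2)) = Mul(Rational(-1, 4), 1) = Rational(-1, 4))
Function('v')(q, B) = Add(-7, B, q) (Function('v')(q, B) = Add(Add(q, B), -7) = Add(Add(B, q), -7) = Add(-7, B, q))
Add(Function('v')(42, Function('F')(Function('J')(-4, 6))), Mul(-1, D)) = Add(Add(-7, Rational(-1, 4), 42), Mul(-1, 3563)) = Add(Rational(139, 4), -3563) = Rational(-14113, 4)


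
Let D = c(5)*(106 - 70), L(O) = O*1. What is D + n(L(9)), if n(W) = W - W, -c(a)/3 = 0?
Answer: 0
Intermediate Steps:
c(a) = 0 (c(a) = -3*0 = 0)
L(O) = O
n(W) = 0
D = 0 (D = 0*(106 - 70) = 0*36 = 0)
D + n(L(9)) = 0 + 0 = 0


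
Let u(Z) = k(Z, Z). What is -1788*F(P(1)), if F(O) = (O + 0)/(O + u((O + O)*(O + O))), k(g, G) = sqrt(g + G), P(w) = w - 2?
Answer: 1788/7 + 3576*sqrt(2)/7 ≈ 977.89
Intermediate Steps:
P(w) = -2 + w
k(g, G) = sqrt(G + g)
u(Z) = sqrt(2)*sqrt(Z) (u(Z) = sqrt(Z + Z) = sqrt(2*Z) = sqrt(2)*sqrt(Z))
F(O) = O/(O + 2*sqrt(2)*sqrt(O**2)) (F(O) = (O + 0)/(O + sqrt(2)*sqrt((O + O)*(O + O))) = O/(O + sqrt(2)*sqrt((2*O)*(2*O))) = O/(O + sqrt(2)*sqrt(4*O**2)) = O/(O + sqrt(2)*(2*sqrt(O**2))) = O/(O + 2*sqrt(2)*sqrt(O**2)))
-1788*F(P(1)) = -1788*(-2 + 1)/((-2 + 1) + 2*sqrt(2)*sqrt((-2 + 1)**2)) = -(-1788)/(-1 + 2*sqrt(2)*sqrt((-1)**2)) = -(-1788)/(-1 + 2*sqrt(2)*sqrt(1)) = -(-1788)/(-1 + 2*sqrt(2)*1) = -(-1788)/(-1 + 2*sqrt(2)) = 1788/(-1 + 2*sqrt(2))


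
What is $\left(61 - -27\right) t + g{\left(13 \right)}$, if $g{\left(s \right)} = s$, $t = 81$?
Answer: $7141$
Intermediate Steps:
$\left(61 - -27\right) t + g{\left(13 \right)} = \left(61 - -27\right) 81 + 13 = \left(61 + 27\right) 81 + 13 = 88 \cdot 81 + 13 = 7128 + 13 = 7141$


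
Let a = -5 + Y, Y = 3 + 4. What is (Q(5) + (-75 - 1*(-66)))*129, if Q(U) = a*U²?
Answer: 5289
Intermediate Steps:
Y = 7
a = 2 (a = -5 + 7 = 2)
Q(U) = 2*U²
(Q(5) + (-75 - 1*(-66)))*129 = (2*5² + (-75 - 1*(-66)))*129 = (2*25 + (-75 + 66))*129 = (50 - 9)*129 = 41*129 = 5289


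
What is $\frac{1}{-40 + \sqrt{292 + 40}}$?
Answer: $- \frac{10}{317} - \frac{\sqrt{83}}{634} \approx -0.045915$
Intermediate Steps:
$\frac{1}{-40 + \sqrt{292 + 40}} = \frac{1}{-40 + \sqrt{332}} = \frac{1}{-40 + 2 \sqrt{83}}$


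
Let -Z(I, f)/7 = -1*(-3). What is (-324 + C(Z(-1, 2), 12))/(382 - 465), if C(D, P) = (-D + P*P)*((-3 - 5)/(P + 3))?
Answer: 412/83 ≈ 4.9639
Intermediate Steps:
Z(I, f) = -21 (Z(I, f) = -(-7)*(-3) = -7*3 = -21)
C(D, P) = -8*(P² - D)/(3 + P) (C(D, P) = (-D + P²)*(-8/(3 + P)) = (P² - D)*(-8/(3 + P)) = -8*(P² - D)/(3 + P))
(-324 + C(Z(-1, 2), 12))/(382 - 465) = (-324 + 8*(-21 - 1*12²)/(3 + 12))/(382 - 465) = (-324 + 8*(-21 - 1*144)/15)/(-83) = (-324 + 8*(1/15)*(-21 - 144))*(-1/83) = (-324 + 8*(1/15)*(-165))*(-1/83) = (-324 - 88)*(-1/83) = -412*(-1/83) = 412/83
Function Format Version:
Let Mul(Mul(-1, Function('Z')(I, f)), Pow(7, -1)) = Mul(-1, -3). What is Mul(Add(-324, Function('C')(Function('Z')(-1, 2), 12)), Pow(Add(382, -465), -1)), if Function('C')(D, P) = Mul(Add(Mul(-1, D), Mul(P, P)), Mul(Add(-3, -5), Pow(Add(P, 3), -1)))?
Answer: Rational(412, 83) ≈ 4.9639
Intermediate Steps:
Function('Z')(I, f) = -21 (Function('Z')(I, f) = Mul(-7, Mul(-1, -3)) = Mul(-7, 3) = -21)
Function('C')(D, P) = Mul(-8, Pow(Add(3, P), -1), Add(Pow(P, 2), Mul(-1, D))) (Function('C')(D, P) = Mul(Add(Mul(-1, D), Pow(P, 2)), Mul(-8, Pow(Add(3, P), -1))) = Mul(Add(Pow(P, 2), Mul(-1, D)), Mul(-8, Pow(Add(3, P), -1))) = Mul(-8, Pow(Add(3, P), -1), Add(Pow(P, 2), Mul(-1, D))))
Mul(Add(-324, Function('C')(Function('Z')(-1, 2), 12)), Pow(Add(382, -465), -1)) = Mul(Add(-324, Mul(8, Pow(Add(3, 12), -1), Add(-21, Mul(-1, Pow(12, 2))))), Pow(Add(382, -465), -1)) = Mul(Add(-324, Mul(8, Pow(15, -1), Add(-21, Mul(-1, 144)))), Pow(-83, -1)) = Mul(Add(-324, Mul(8, Rational(1, 15), Add(-21, -144))), Rational(-1, 83)) = Mul(Add(-324, Mul(8, Rational(1, 15), -165)), Rational(-1, 83)) = Mul(Add(-324, -88), Rational(-1, 83)) = Mul(-412, Rational(-1, 83)) = Rational(412, 83)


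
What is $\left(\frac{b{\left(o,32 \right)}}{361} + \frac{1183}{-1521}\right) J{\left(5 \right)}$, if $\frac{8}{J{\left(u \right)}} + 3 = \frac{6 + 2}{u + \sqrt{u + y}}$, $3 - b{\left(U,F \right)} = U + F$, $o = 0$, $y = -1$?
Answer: $\frac{156128}{42237} \approx 3.6965$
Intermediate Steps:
$b{\left(U,F \right)} = 3 - F - U$ ($b{\left(U,F \right)} = 3 - \left(U + F\right) = 3 - \left(F + U\right) = 3 - F - U$)
$J{\left(u \right)} = \frac{8}{-3 + \frac{8}{u + \sqrt{-1 + u}}}$ ($J{\left(u \right)} = \frac{8}{-3 + \frac{6 + 2}{u + \sqrt{u - 1}}} = \frac{8}{-3 + \frac{8}{u + \sqrt{-1 + u}}}$)
$\left(\frac{b{\left(o,32 \right)}}{361} + \frac{1183}{-1521}\right) J{\left(5 \right)} = \left(\frac{3 - 32 - 0}{361} + \frac{1183}{-1521}\right) \frac{8 \left(\left(-1\right) 5 - \sqrt{-1 + 5}\right)}{-8 + 3 \cdot 5 + 3 \sqrt{-1 + 5}} = \left(\left(3 - 32 + 0\right) \frac{1}{361} + 1183 \left(- \frac{1}{1521}\right)\right) \frac{8 \left(-5 - \sqrt{4}\right)}{-8 + 15 + 3 \sqrt{4}} = \left(\left(-29\right) \frac{1}{361} - \frac{7}{9}\right) \frac{8 \left(-5 - 2\right)}{-8 + 15 + 3 \cdot 2} = \left(- \frac{29}{361} - \frac{7}{9}\right) \frac{8 \left(-5 - 2\right)}{-8 + 15 + 6} = - \frac{2788 \cdot 8 \cdot \frac{1}{13} \left(-7\right)}{3249} = \left(- \frac{2788}{3249}\right) \left(- \frac{56}{13}\right) = \frac{156128}{42237}$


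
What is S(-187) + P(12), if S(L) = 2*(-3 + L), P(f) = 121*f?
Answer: 1072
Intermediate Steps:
S(L) = -6 + 2*L
S(-187) + P(12) = (-6 + 2*(-187)) + 121*12 = (-6 - 374) + 1452 = -380 + 1452 = 1072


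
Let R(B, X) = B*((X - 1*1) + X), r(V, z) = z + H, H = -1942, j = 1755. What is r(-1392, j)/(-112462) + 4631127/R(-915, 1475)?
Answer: -173440405343/101153383590 ≈ -1.7146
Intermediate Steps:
r(V, z) = -1942 + z (r(V, z) = z - 1942 = -1942 + z)
R(B, X) = B*(-1 + 2*X) (R(B, X) = B*((X - 1) + X) = B*((-1 + X) + X) = B*(-1 + 2*X))
r(-1392, j)/(-112462) + 4631127/R(-915, 1475) = (-1942 + 1755)/(-112462) + 4631127/((-915*(-1 + 2*1475))) = -187*(-1/112462) + 4631127/((-915*(-1 + 2950))) = 187/112462 + 4631127/((-915*2949)) = 187/112462 + 4631127/(-2698335) = 187/112462 + 4631127*(-1/2698335) = 187/112462 - 1543709/899445 = -173440405343/101153383590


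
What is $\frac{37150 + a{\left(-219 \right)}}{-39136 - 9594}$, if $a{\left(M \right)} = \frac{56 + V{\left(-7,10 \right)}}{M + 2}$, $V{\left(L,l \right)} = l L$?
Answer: $- \frac{575826}{755315} \approx -0.76237$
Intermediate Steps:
$V{\left(L,l \right)} = L l$
$a{\left(M \right)} = - \frac{14}{2 + M}$ ($a{\left(M \right)} = \frac{56 - 70}{M + 2} = \frac{56 - 70}{2 + M} = - \frac{14}{2 + M}$)
$\frac{37150 + a{\left(-219 \right)}}{-39136 - 9594} = \frac{37150 - \frac{14}{2 - 219}}{-39136 - 9594} = \frac{37150 - \frac{14}{-217}}{-48730} = \left(37150 - - \frac{2}{31}\right) \left(- \frac{1}{48730}\right) = \left(37150 + \frac{2}{31}\right) \left(- \frac{1}{48730}\right) = \frac{1151652}{31} \left(- \frac{1}{48730}\right) = - \frac{575826}{755315}$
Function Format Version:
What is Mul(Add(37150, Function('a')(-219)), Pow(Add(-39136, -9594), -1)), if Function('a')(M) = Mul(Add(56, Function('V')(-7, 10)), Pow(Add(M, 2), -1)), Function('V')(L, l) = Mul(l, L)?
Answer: Rational(-575826, 755315) ≈ -0.76237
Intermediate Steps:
Function('V')(L, l) = Mul(L, l)
Function('a')(M) = Mul(-14, Pow(Add(2, M), -1)) (Function('a')(M) = Mul(Add(56, Mul(-7, 10)), Pow(Add(M, 2), -1)) = Mul(Add(56, -70), Pow(Add(2, M), -1)) = Mul(-14, Pow(Add(2, M), -1)))
Mul(Add(37150, Function('a')(-219)), Pow(Add(-39136, -9594), -1)) = Mul(Add(37150, Mul(-14, Pow(Add(2, -219), -1))), Pow(Add(-39136, -9594), -1)) = Mul(Add(37150, Mul(-14, Pow(-217, -1))), Pow(-48730, -1)) = Mul(Add(37150, Mul(-14, Rational(-1, 217))), Rational(-1, 48730)) = Mul(Add(37150, Rational(2, 31)), Rational(-1, 48730)) = Mul(Rational(1151652, 31), Rational(-1, 48730)) = Rational(-575826, 755315)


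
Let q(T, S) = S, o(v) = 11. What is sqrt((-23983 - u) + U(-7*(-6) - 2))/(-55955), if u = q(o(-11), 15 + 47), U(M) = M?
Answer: -I*sqrt(24005)/55955 ≈ -0.0027689*I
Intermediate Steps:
u = 62 (u = 15 + 47 = 62)
sqrt((-23983 - u) + U(-7*(-6) - 2))/(-55955) = sqrt((-23983 - 1*62) + (-7*(-6) - 2))/(-55955) = sqrt((-23983 - 62) + (42 - 2))*(-1/55955) = sqrt(-24045 + 40)*(-1/55955) = sqrt(-24005)*(-1/55955) = (I*sqrt(24005))*(-1/55955) = -I*sqrt(24005)/55955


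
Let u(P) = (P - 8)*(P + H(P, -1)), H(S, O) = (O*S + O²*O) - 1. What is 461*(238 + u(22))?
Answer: 96810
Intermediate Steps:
H(S, O) = -1 + O³ + O*S (H(S, O) = (O*S + O³) - 1 = (O³ + O*S) - 1 = -1 + O³ + O*S)
u(P) = 16 - 2*P (u(P) = (P - 8)*(P + (-1 + (-1)³ - P)) = (-8 + P)*(P + (-1 - 1 - P)) = (-8 + P)*(P + (-2 - P)) = (-8 + P)*(-2) = 16 - 2*P)
461*(238 + u(22)) = 461*(238 + (16 - 2*22)) = 461*(238 + (16 - 44)) = 461*(238 - 28) = 461*210 = 96810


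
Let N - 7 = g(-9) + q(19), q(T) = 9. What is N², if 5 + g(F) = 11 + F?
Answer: 169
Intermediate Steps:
g(F) = 6 + F (g(F) = -5 + (11 + F) = 6 + F)
N = 13 (N = 7 + ((6 - 9) + 9) = 7 + (-3 + 9) = 7 + 6 = 13)
N² = 13² = 169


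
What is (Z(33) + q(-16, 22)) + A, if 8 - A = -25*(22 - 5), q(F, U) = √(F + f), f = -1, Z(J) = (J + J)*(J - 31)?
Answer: 565 + I*√17 ≈ 565.0 + 4.1231*I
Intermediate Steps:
Z(J) = 2*J*(-31 + J) (Z(J) = (2*J)*(-31 + J) = 2*J*(-31 + J))
q(F, U) = √(-1 + F) (q(F, U) = √(F - 1) = √(-1 + F))
A = 433 (A = 8 - (-25)*(22 - 5) = 8 - (-25)*17 = 8 - 1*(-425) = 8 + 425 = 433)
(Z(33) + q(-16, 22)) + A = (2*33*(-31 + 33) + √(-1 - 16)) + 433 = (2*33*2 + √(-17)) + 433 = (132 + I*√17) + 433 = 565 + I*√17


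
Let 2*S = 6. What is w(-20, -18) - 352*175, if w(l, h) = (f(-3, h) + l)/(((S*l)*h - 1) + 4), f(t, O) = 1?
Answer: -3511201/57 ≈ -61600.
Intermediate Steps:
S = 3 (S = (1/2)*6 = 3)
w(l, h) = (1 + l)/(3 + 3*h*l) (w(l, h) = (1 + l)/(((3*l)*h - 1) + 4) = (1 + l)/((3*h*l - 1) + 4) = (1 + l)/((-1 + 3*h*l) + 4) = (1 + l)/(3 + 3*h*l))
w(-20, -18) - 352*175 = (1 - 20)/(3*(1 - 18*(-20))) - 352*175 = (1/3)*(-19)/(1 + 360) - 61600 = (1/3)*(-19)/361 - 61600 = (1/3)*(1/361)*(-19) - 61600 = -1/57 - 61600 = -3511201/57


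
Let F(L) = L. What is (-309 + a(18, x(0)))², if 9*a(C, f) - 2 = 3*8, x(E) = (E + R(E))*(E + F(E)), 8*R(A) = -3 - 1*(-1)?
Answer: 7590025/81 ≈ 93704.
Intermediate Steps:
R(A) = -¼ (R(A) = (-3 - 1*(-1))/8 = (-3 + 1)/8 = (⅛)*(-2) = -¼)
x(E) = 2*E*(-¼ + E) (x(E) = (E - ¼)*(E + E) = (-¼ + E)*(2*E) = 2*E*(-¼ + E))
a(C, f) = 26/9 (a(C, f) = 2/9 + (3*8)/9 = 2/9 + (⅑)*24 = 2/9 + 8/3 = 26/9)
(-309 + a(18, x(0)))² = (-309 + 26/9)² = (-2755/9)² = 7590025/81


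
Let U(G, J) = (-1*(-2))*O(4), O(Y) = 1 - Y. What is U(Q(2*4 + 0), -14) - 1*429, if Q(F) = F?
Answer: -435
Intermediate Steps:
U(G, J) = -6 (U(G, J) = (-1*(-2))*(1 - 1*4) = 2*(1 - 4) = 2*(-3) = -6)
U(Q(2*4 + 0), -14) - 1*429 = -6 - 1*429 = -6 - 429 = -435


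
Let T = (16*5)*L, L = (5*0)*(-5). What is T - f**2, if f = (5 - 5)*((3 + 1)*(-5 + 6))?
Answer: 0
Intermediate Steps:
L = 0 (L = 0*(-5) = 0)
f = 0 (f = 0*(4*1) = 0*4 = 0)
T = 0 (T = (16*5)*0 = 80*0 = 0)
T - f**2 = 0 - 1*0**2 = 0 - 1*0 = 0 + 0 = 0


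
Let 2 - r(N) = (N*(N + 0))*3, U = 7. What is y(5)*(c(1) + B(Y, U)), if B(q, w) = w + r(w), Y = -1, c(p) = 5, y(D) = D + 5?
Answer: -1330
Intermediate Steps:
y(D) = 5 + D
r(N) = 2 - 3*N² (r(N) = 2 - N*(N + 0)*3 = 2 - N*N*3 = 2 - N²*3 = 2 - 3*N²)
B(q, w) = 2 + w - 3*w² (B(q, w) = w + (2 - 3*w²) = 2 + w - 3*w²)
y(5)*(c(1) + B(Y, U)) = (5 + 5)*(5 + (2 + 7 - 3*7²)) = 10*(5 + (2 + 7 - 3*49)) = 10*(5 + (2 + 7 - 147)) = 10*(5 - 138) = 10*(-133) = -1330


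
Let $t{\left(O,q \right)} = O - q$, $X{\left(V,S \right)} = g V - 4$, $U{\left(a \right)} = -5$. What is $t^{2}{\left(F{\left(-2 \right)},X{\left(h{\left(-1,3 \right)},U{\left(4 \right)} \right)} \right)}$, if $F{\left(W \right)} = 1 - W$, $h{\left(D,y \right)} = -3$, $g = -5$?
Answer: $64$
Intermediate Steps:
$X{\left(V,S \right)} = -4 - 5 V$ ($X{\left(V,S \right)} = - 5 V - 4 = -4 - 5 V$)
$t^{2}{\left(F{\left(-2 \right)},X{\left(h{\left(-1,3 \right)},U{\left(4 \right)} \right)} \right)} = \left(\left(1 - -2\right) - \left(-4 - -15\right)\right)^{2} = \left(\left(1 + 2\right) - \left(-4 + 15\right)\right)^{2} = \left(3 - 11\right)^{2} = \left(-8\right)^{2} = 64$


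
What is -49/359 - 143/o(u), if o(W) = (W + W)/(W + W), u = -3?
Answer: -51386/359 ≈ -143.14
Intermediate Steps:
o(W) = 1 (o(W) = (2*W)/((2*W)) = (2*W)*(1/(2*W)) = 1)
-49/359 - 143/o(u) = -49/359 - 143/1 = -49*1/359 - 143*1 = -49/359 - 143 = -51386/359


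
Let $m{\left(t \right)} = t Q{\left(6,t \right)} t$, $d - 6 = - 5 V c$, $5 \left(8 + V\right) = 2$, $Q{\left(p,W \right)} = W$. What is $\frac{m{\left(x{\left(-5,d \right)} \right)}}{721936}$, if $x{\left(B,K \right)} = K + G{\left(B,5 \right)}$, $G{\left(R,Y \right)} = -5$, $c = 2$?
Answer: $\frac{456533}{721936} \approx 0.63237$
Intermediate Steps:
$V = - \frac{38}{5}$ ($V = -8 + \frac{1}{5} \cdot 2 = -8 + \frac{2}{5} = - \frac{38}{5} \approx -7.6$)
$d = 82$ ($d = 6 - 5 \left(\left(- \frac{38}{5}\right) 2\right) = 6 - -76 = 6 + 76 = 82$)
$x{\left(B,K \right)} = -5 + K$ ($x{\left(B,K \right)} = K - 5 = -5 + K$)
$m{\left(t \right)} = t^{3}$ ($m{\left(t \right)} = t t t = t^{2} t = t^{3}$)
$\frac{m{\left(x{\left(-5,d \right)} \right)}}{721936} = \frac{\left(-5 + 82\right)^{3}}{721936} = 77^{3} \cdot \frac{1}{721936} = 456533 \cdot \frac{1}{721936} = \frac{456533}{721936}$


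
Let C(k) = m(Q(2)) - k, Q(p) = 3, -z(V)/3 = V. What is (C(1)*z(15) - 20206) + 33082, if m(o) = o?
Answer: 12786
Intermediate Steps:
z(V) = -3*V
C(k) = 3 - k
(C(1)*z(15) - 20206) + 33082 = ((3 - 1*1)*(-3*15) - 20206) + 33082 = ((3 - 1)*(-45) - 20206) + 33082 = (2*(-45) - 20206) + 33082 = (-90 - 20206) + 33082 = -20296 + 33082 = 12786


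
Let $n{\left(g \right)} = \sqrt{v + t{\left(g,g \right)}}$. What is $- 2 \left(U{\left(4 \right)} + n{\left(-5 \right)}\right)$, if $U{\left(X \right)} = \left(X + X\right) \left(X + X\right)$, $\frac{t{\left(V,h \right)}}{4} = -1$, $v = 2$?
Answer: $-128 - 2 i \sqrt{2} \approx -128.0 - 2.8284 i$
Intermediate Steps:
$t{\left(V,h \right)} = -4$ ($t{\left(V,h \right)} = 4 \left(-1\right) = -4$)
$U{\left(X \right)} = 4 X^{2}$ ($U{\left(X \right)} = 2 X 2 X = 4 X^{2}$)
$n{\left(g \right)} = i \sqrt{2}$ ($n{\left(g \right)} = \sqrt{2 - 4} = \sqrt{-2} = i \sqrt{2}$)
$- 2 \left(U{\left(4 \right)} + n{\left(-5 \right)}\right) = - 2 \left(4 \cdot 4^{2} + i \sqrt{2}\right) = - 2 \left(4 \cdot 16 + i \sqrt{2}\right) = - 2 \left(64 + i \sqrt{2}\right) = -128 - 2 i \sqrt{2}$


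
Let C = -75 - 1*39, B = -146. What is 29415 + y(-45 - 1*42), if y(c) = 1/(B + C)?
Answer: 7647899/260 ≈ 29415.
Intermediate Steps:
C = -114 (C = -75 - 39 = -114)
y(c) = -1/260 (y(c) = 1/(-146 - 114) = 1/(-260) = -1/260)
29415 + y(-45 - 1*42) = 29415 - 1/260 = 7647899/260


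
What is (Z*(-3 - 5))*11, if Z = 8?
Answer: -704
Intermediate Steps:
(Z*(-3 - 5))*11 = (8*(-3 - 5))*11 = (8*(-8))*11 = -64*11 = -704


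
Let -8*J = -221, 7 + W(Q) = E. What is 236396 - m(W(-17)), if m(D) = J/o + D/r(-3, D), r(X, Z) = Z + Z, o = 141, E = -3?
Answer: 266653903/1128 ≈ 2.3640e+5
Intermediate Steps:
W(Q) = -10 (W(Q) = -7 - 3 = -10)
J = 221/8 (J = -⅛*(-221) = 221/8 ≈ 27.625)
r(X, Z) = 2*Z
m(D) = 785/1128 (m(D) = (221/8)/141 + D/((2*D)) = (221/8)*(1/141) + D*(1/(2*D)) = 221/1128 + ½ = 785/1128)
236396 - m(W(-17)) = 236396 - 1*785/1128 = 236396 - 785/1128 = 266653903/1128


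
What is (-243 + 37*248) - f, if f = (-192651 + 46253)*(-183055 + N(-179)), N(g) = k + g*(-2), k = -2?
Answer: -26746759269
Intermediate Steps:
N(g) = -2 - 2*g (N(g) = -2 + g*(-2) = -2 - 2*g)
f = 26746768202 (f = (-192651 + 46253)*(-183055 + (-2 - 2*(-179))) = -146398*(-183055 + (-2 + 358)) = -146398*(-183055 + 356) = -146398*(-182699) = 26746768202)
(-243 + 37*248) - f = (-243 + 37*248) - 1*26746768202 = (-243 + 9176) - 26746768202 = 8933 - 26746768202 = -26746759269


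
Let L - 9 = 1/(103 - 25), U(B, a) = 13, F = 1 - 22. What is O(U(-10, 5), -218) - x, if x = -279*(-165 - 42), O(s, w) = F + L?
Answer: -4505669/78 ≈ -57765.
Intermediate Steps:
F = -21
L = 703/78 (L = 9 + 1/(103 - 25) = 9 + 1/78 = 703/78 ≈ 9.0128)
O(s, w) = -935/78 (O(s, w) = -21 + 703/78 = -935/78)
x = 57753 (x = -279*(-207) = 57753)
O(U(-10, 5), -218) - x = -935/78 - 1*57753 = -935/78 - 57753 = -4505669/78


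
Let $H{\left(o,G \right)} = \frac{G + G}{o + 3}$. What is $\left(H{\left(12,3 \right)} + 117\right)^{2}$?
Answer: $\frac{344569}{25} \approx 13783.0$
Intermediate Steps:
$H{\left(o,G \right)} = \frac{2 G}{3 + o}$
$\left(H{\left(12,3 \right)} + 117\right)^{2} = \left(2 \cdot 3 \frac{1}{3 + 12} + 117\right)^{2} = \left(2 \cdot 3 \cdot \frac{1}{15} + 117\right)^{2} = \left(\frac{2}{5} + 117\right)^{2} = \left(\frac{587}{5}\right)^{2} = \frac{344569}{25}$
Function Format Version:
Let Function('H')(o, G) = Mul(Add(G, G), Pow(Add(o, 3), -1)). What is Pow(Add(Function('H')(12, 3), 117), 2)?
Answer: Rational(344569, 25) ≈ 13783.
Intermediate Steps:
Function('H')(o, G) = Mul(2, G, Pow(Add(3, o), -1)) (Function('H')(o, G) = Mul(Mul(2, G), Pow(Add(3, o), -1)) = Mul(2, G, Pow(Add(3, o), -1)))
Pow(Add(Function('H')(12, 3), 117), 2) = Pow(Add(Mul(2, 3, Pow(Add(3, 12), -1)), 117), 2) = Pow(Add(Mul(2, 3, Pow(15, -1)), 117), 2) = Pow(Add(Mul(2, 3, Rational(1, 15)), 117), 2) = Pow(Add(Rational(2, 5), 117), 2) = Pow(Rational(587, 5), 2) = Rational(344569, 25)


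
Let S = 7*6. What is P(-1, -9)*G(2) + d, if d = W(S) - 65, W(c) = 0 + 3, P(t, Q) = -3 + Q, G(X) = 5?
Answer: -122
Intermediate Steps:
S = 42
W(c) = 3
d = -62 (d = 3 - 65 = -62)
P(-1, -9)*G(2) + d = (-3 - 9)*5 - 62 = -12*5 - 62 = -60 - 62 = -122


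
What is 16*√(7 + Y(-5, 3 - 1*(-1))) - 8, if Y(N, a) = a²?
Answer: -8 + 16*√23 ≈ 68.733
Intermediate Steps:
16*√(7 + Y(-5, 3 - 1*(-1))) - 8 = 16*√(7 + (3 - 1*(-1))²) - 8 = 16*√(7 + (3 + 1)²) - 8 = 16*√(7 + 4²) - 8 = 16*√(7 + 16) - 8 = 16*√23 - 8 = -8 + 16*√23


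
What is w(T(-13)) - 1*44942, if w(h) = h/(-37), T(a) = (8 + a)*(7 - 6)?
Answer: -1662849/37 ≈ -44942.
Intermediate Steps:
T(a) = 8 + a (T(a) = (8 + a)*1 = 8 + a)
w(h) = -h/37 (w(h) = h*(-1/37) = -h/37)
w(T(-13)) - 1*44942 = -(8 - 13)/37 - 1*44942 = -1/37*(-5) - 44942 = 5/37 - 44942 = -1662849/37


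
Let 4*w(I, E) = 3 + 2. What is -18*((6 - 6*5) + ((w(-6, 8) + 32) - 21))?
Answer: 423/2 ≈ 211.50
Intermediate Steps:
w(I, E) = 5/4 (w(I, E) = (3 + 2)/4 = (¼)*5 = 5/4)
-18*((6 - 6*5) + ((w(-6, 8) + 32) - 21)) = -18*((6 - 6*5) + ((5/4 + 32) - 21)) = -18*((6 - 30) + (133/4 - 21)) = -18*(-24 + 49/4) = -18*(-47/4) = 423/2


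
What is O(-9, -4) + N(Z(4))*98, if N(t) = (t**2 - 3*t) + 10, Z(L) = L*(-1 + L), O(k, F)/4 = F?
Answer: 11548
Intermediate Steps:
O(k, F) = 4*F
N(t) = 10 + t**2 - 3*t
O(-9, -4) + N(Z(4))*98 = 4*(-4) + (10 + (4*(-1 + 4))**2 - 12*(-1 + 4))*98 = -16 + (10 + (4*3)**2 - 12*3)*98 = -16 + (10 + 12**2 - 3*12)*98 = -16 + (10 + 144 - 36)*98 = -16 + 118*98 = -16 + 11564 = 11548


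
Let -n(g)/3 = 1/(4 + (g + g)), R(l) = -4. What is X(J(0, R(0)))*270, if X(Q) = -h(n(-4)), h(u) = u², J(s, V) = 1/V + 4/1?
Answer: -1215/8 ≈ -151.88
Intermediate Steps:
J(s, V) = 4 + 1/V (J(s, V) = 1/V + 4*1 = 1/V + 4 = 4 + 1/V)
n(g) = -3/(4 + 2*g) (n(g) = -3/(4 + (g + g)) = -3/(4 + 2*g))
X(Q) = -9/16 (X(Q) = -(-3/(4 + 2*(-4)))² = -(-3/(4 - 8))² = -(-3/(-4))² = -(-3*(-¼))² = -(¾)² = -1*9/16 = -9/16)
X(J(0, R(0)))*270 = -9/16*270 = -1215/8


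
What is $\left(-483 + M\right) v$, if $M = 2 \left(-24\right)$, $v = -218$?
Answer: $115758$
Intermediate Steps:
$M = -48$
$\left(-483 + M\right) v = \left(-483 - 48\right) \left(-218\right) = \left(-531\right) \left(-218\right) = 115758$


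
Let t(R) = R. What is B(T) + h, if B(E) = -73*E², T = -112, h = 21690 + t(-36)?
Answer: -894058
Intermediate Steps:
h = 21654 (h = 21690 - 36 = 21654)
B(T) + h = -73*(-112)² + 21654 = -73*12544 + 21654 = -915712 + 21654 = -894058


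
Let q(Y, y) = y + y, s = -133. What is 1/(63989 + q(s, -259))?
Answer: 1/63471 ≈ 1.5755e-5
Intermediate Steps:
q(Y, y) = 2*y
1/(63989 + q(s, -259)) = 1/(63989 + 2*(-259)) = 1/(63989 - 518) = 1/63471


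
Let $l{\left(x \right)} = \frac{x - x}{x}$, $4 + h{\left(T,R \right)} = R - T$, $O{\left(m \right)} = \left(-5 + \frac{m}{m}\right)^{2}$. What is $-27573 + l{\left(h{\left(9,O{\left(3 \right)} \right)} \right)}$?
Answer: $-27573$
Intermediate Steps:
$O{\left(m \right)} = 16$ ($O{\left(m \right)} = \left(-5 + 1\right)^{2} = \left(-4\right)^{2} = 16$)
$h{\left(T,R \right)} = -4 + R - T$ ($h{\left(T,R \right)} = -4 + \left(R - T\right) = -4 + R - T$)
$l{\left(x \right)} = 0$ ($l{\left(x \right)} = \frac{0}{x} = 0$)
$-27573 + l{\left(h{\left(9,O{\left(3 \right)} \right)} \right)} = -27573 + 0 = -27573$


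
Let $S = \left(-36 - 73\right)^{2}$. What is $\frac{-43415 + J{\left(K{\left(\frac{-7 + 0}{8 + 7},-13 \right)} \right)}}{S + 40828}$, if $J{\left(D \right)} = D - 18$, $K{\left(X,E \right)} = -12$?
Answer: $- \frac{43445}{52709} \approx -0.82424$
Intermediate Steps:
$S = 11881$ ($S = \left(-109\right)^{2} = 11881$)
$J{\left(D \right)} = -18 + D$
$\frac{-43415 + J{\left(K{\left(\frac{-7 + 0}{8 + 7},-13 \right)} \right)}}{S + 40828} = \frac{-43415 - 30}{11881 + 40828} = \frac{-43415 - 30}{52709} = \left(-43445\right) \frac{1}{52709} = - \frac{43445}{52709}$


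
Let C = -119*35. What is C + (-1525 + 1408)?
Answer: -4282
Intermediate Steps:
C = -4165
C + (-1525 + 1408) = -4165 + (-1525 + 1408) = -4165 - 117 = -4282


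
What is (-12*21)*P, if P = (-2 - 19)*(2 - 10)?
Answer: -42336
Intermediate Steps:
P = 168 (P = -21*(-8) = 168)
(-12*21)*P = -12*21*168 = -252*168 = -42336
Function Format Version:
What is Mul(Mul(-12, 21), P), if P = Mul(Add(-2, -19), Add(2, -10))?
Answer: -42336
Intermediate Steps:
P = 168 (P = Mul(-21, -8) = 168)
Mul(Mul(-12, 21), P) = Mul(Mul(-12, 21), 168) = Mul(-252, 168) = -42336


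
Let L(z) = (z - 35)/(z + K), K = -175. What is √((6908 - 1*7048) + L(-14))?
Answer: 7*I*√231/9 ≈ 11.821*I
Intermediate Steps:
L(z) = (-35 + z)/(-175 + z) (L(z) = (z - 35)/(z - 175) = (-35 + z)/(-175 + z))
√((6908 - 1*7048) + L(-14)) = √((6908 - 1*7048) + (-35 - 14)/(-175 - 14)) = √((6908 - 7048) - 49/(-189)) = √(-140 - 1/189*(-49)) = √(-140 + 7/27) = √(-3773/27) = 7*I*√231/9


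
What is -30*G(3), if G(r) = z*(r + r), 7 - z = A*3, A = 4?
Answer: 900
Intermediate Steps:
z = -5 (z = 7 - 4*3 = 7 - 1*12 = 7 - 12 = -5)
G(r) = -10*r (G(r) = -5*(r + r) = -10*r)
-30*G(3) = -(-300)*3 = -30*(-30) = 900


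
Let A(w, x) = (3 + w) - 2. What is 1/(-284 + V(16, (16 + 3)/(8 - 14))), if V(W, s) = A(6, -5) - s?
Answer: -6/1643 ≈ -0.0036519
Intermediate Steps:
A(w, x) = 1 + w
V(W, s) = 7 - s (V(W, s) = (1 + 6) - s = 7 - s)
1/(-284 + V(16, (16 + 3)/(8 - 14))) = 1/(-284 + (7 - (16 + 3)/(8 - 14))) = 1/(-284 + (7 - 19/(-6))) = 1/(-284 + (7 - 19*(-1)/6)) = 1/(-284 + (7 - 1*(-19/6))) = 1/(-284 + (7 + 19/6)) = 1/(-284 + 61/6) = 1/(-1643/6) = -6/1643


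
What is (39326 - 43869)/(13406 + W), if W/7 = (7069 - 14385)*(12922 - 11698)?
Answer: 4543/62670082 ≈ 7.2491e-5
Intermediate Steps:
W = -62683488 (W = 7*((7069 - 14385)*(12922 - 11698)) = 7*(-7316*1224) = 7*(-8954784) = -62683488)
(39326 - 43869)/(13406 + W) = (39326 - 43869)/(13406 - 62683488) = -4543/(-62670082) = -4543*(-1/62670082) = 4543/62670082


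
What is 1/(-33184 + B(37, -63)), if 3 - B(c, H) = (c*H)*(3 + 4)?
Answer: -1/16864 ≈ -5.9298e-5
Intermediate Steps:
B(c, H) = 3 - 7*H*c (B(c, H) = 3 - c*H*(3 + 4) = 3 - H*c*7 = 3 - 7*H*c)
1/(-33184 + B(37, -63)) = 1/(-33184 + (3 - 7*(-63)*37)) = 1/(-33184 + (3 + 16317)) = 1/(-33184 + 16320) = 1/(-16864) = -1/16864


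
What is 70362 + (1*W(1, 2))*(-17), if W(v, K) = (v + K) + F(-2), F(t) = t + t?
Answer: 70379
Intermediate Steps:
F(t) = 2*t
W(v, K) = -4 + K + v (W(v, K) = (v + K) + 2*(-2) = (K + v) - 4 = -4 + K + v)
70362 + (1*W(1, 2))*(-17) = 70362 + (1*(-4 + 2 + 1))*(-17) = 70362 + (1*(-1))*(-17) = 70362 - 1*(-17) = 70362 + 17 = 70379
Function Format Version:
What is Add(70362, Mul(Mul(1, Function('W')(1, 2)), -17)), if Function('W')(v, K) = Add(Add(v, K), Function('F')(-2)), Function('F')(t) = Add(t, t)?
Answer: 70379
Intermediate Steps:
Function('F')(t) = Mul(2, t)
Function('W')(v, K) = Add(-4, K, v) (Function('W')(v, K) = Add(Add(v, K), Mul(2, -2)) = Add(Add(K, v), -4) = Add(-4, K, v))
Add(70362, Mul(Mul(1, Function('W')(1, 2)), -17)) = Add(70362, Mul(Mul(1, Add(-4, 2, 1)), -17)) = Add(70362, Mul(Mul(1, -1), -17)) = Add(70362, Mul(-1, -17)) = Add(70362, 17) = 70379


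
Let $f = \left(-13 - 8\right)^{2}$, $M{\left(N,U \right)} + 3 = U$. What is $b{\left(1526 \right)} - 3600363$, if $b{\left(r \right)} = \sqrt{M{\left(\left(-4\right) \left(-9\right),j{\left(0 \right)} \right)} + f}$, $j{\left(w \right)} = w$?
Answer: $-3600363 + \sqrt{438} \approx -3.6003 \cdot 10^{6}$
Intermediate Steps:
$M{\left(N,U \right)} = -3 + U$
$f = 441$ ($f = \left(-21\right)^{2} = 441$)
$b{\left(r \right)} = \sqrt{438}$ ($b{\left(r \right)} = \sqrt{\left(-3 + 0\right) + 441} = \sqrt{-3 + 441} = \sqrt{438}$)
$b{\left(1526 \right)} - 3600363 = \sqrt{438} - 3600363 = -3600363 + \sqrt{438}$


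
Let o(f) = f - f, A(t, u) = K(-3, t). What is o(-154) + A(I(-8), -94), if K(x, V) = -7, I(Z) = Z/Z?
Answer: -7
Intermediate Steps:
I(Z) = 1
A(t, u) = -7
o(f) = 0
o(-154) + A(I(-8), -94) = 0 - 7 = -7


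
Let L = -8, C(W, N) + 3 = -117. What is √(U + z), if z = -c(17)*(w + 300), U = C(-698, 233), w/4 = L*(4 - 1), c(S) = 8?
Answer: 2*I*√438 ≈ 41.857*I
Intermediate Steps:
C(W, N) = -120 (C(W, N) = -3 - 117 = -120)
w = -96 (w = 4*(-8*(4 - 1)) = 4*(-8*3) = 4*(-24) = -96)
U = -120
z = -1632 (z = -8*(-96 + 300) = -8*204 = -1*1632 = -1632)
√(U + z) = √(-120 - 1632) = √(-1752) = 2*I*√438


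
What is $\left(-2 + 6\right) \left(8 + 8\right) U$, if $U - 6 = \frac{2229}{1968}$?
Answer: $\frac{18716}{41} \approx 456.49$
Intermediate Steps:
$U = \frac{4679}{656}$ ($U = 6 + \frac{2229}{1968} = 6 + 2229 \cdot \frac{1}{1968} = 6 + \frac{743}{656} = \frac{4679}{656} \approx 7.1326$)
$\left(-2 + 6\right) \left(8 + 8\right) U = \left(-2 + 6\right) \left(8 + 8\right) \frac{4679}{656} = 4 \cdot 16 \cdot \frac{4679}{656} = 64 \cdot \frac{4679}{656} = \frac{18716}{41}$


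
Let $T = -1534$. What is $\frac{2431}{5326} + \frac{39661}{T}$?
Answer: $- \frac{51876333}{2042521} \approx -25.398$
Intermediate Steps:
$\frac{2431}{5326} + \frac{39661}{T} = \frac{2431}{5326} + \frac{39661}{-1534} = 2431 \cdot \frac{1}{5326} + 39661 \left(- \frac{1}{1534}\right) = \frac{2431}{5326} - \frac{39661}{1534} = - \frac{51876333}{2042521}$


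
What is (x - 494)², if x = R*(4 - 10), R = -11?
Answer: 183184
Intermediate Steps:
x = 66 (x = -11*(4 - 10) = -11*(-6) = 66)
(x - 494)² = (66 - 494)² = (-428)² = 183184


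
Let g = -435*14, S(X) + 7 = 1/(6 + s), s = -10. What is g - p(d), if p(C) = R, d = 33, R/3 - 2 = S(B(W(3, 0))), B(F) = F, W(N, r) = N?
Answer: -24297/4 ≈ -6074.3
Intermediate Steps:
S(X) = -29/4 (S(X) = -7 + 1/(6 - 10) = -7 + 1/(-4) = -7 - 1/4 = -29/4)
R = -63/4 (R = 6 + 3*(-29/4) = 6 - 87/4 = -63/4 ≈ -15.750)
g = -6090
p(C) = -63/4
g - p(d) = -6090 - 1*(-63/4) = -6090 + 63/4 = -24297/4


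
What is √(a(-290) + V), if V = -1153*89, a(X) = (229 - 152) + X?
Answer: I*√102830 ≈ 320.67*I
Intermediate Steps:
a(X) = 77 + X
V = -102617
√(a(-290) + V) = √((77 - 290) - 102617) = √(-213 - 102617) = √(-102830) = I*√102830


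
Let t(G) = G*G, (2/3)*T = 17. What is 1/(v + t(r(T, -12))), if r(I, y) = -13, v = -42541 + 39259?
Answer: -1/3113 ≈ -0.00032123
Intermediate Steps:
T = 51/2 (T = (3/2)*17 = 51/2 ≈ 25.500)
v = -3282
t(G) = G**2
1/(v + t(r(T, -12))) = 1/(-3282 + (-13)**2) = 1/(-3282 + 169) = 1/(-3113) = -1/3113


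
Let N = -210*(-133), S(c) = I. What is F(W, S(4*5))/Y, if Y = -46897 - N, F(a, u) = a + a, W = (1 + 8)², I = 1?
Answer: -162/74827 ≈ -0.0021650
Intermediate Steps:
S(c) = 1
N = 27930
W = 81 (W = 9² = 81)
F(a, u) = 2*a
Y = -74827 (Y = -46897 - 1*27930 = -46897 - 27930 = -74827)
F(W, S(4*5))/Y = (2*81)/(-74827) = 162*(-1/74827) = -162/74827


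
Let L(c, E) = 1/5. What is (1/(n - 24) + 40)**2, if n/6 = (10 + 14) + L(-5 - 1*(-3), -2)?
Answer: 587820025/367236 ≈ 1600.7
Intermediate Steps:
L(c, E) = 1/5 (L(c, E) = 1*(1/5) = 1/5)
n = 726/5 (n = 6*((10 + 14) + 1/5) = 6*(24 + 1/5) = 6*(121/5) = 726/5 ≈ 145.20)
(1/(n - 24) + 40)**2 = (1/(726/5 - 24) + 40)**2 = (1/(606/5) + 40)**2 = (5/606 + 40)**2 = (24245/606)**2 = 587820025/367236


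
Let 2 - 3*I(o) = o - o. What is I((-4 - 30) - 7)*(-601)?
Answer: -1202/3 ≈ -400.67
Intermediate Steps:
I(o) = 2/3 (I(o) = 2/3 - (o - o)/3 = 2/3 - 1/3*0 = 2/3 + 0 = 2/3)
I((-4 - 30) - 7)*(-601) = (2/3)*(-601) = -1202/3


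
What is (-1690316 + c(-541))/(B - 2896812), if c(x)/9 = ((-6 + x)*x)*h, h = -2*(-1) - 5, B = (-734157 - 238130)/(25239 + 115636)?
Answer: 1363718601875/408089362787 ≈ 3.3417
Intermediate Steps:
B = -972287/140875 ≈ -6.9018
h = -3 (h = 2 - 5 = -3)
c(x) = -27*x*(-6 + x) (c(x) = 9*(((-6 + x)*x)*(-3)) = 9*((x*(-6 + x))*(-3)) = 9*(-3*x*(-6 + x)) = -27*x*(-6 + x))
(-1690316 + c(-541))/(B - 2896812) = (-1690316 + 27*(-541)*(6 - 1*(-541)))/(-972287/140875 - 2896812) = (-1690316 + 27*(-541)*(6 + 541))/(-408089362787/140875) = (-1690316 + 27*(-541)*547)*(-140875/408089362787) = (-1690316 - 7990029)*(-140875/408089362787) = -9680345*(-140875/408089362787) = 1363718601875/408089362787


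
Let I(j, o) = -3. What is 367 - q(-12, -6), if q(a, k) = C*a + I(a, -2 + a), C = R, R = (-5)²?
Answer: 670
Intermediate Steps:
R = 25
C = 25
q(a, k) = -3 + 25*a (q(a, k) = 25*a - 3 = -3 + 25*a)
367 - q(-12, -6) = 367 - (-3 + 25*(-12)) = 367 - (-3 - 300) = 367 - 1*(-303) = 367 + 303 = 670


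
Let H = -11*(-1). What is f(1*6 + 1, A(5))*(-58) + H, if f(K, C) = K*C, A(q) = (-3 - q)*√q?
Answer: 11 + 3248*√5 ≈ 7273.8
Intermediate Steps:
H = 11
A(q) = √q*(-3 - q)
f(K, C) = C*K
f(1*6 + 1, A(5))*(-58) + H = ((√5*(-3 - 1*5))*(1*6 + 1))*(-58) + 11 = ((√5*(-3 - 5))*(6 + 1))*(-58) + 11 = ((√5*(-8))*7)*(-58) + 11 = (-8*√5*7)*(-58) + 11 = -56*√5*(-58) + 11 = 3248*√5 + 11 = 11 + 3248*√5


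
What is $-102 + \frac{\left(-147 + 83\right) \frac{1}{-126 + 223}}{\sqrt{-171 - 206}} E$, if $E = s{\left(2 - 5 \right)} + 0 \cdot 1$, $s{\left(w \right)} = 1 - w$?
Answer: $-102 + \frac{256 i \sqrt{377}}{36569} \approx -102.0 + 0.13592 i$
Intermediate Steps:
$E = 4$ ($E = \left(1 - \left(2 - 5\right)\right) + 0 \cdot 1 = \left(1 - \left(2 - 5\right)\right) + 0 = \left(1 - -3\right) + 0 = \left(1 + 3\right) + 0 = 4 + 0 = 4$)
$-102 + \frac{\left(-147 + 83\right) \frac{1}{-126 + 223}}{\sqrt{-171 - 206}} E = -102 + \frac{\left(-147 + 83\right) \frac{1}{-126 + 223}}{\sqrt{-171 - 206}} \cdot 4 = -102 + \frac{\left(-64\right) \frac{1}{97}}{\sqrt{-377}} \cdot 4 = -102 + \frac{\left(-64\right) \frac{1}{97}}{i \sqrt{377}} \cdot 4 = -102 + - \frac{64 \left(- \frac{i \sqrt{377}}{377}\right)}{97} \cdot 4 = -102 + \frac{64 i \sqrt{377}}{36569} \cdot 4 = -102 + \frac{256 i \sqrt{377}}{36569}$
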